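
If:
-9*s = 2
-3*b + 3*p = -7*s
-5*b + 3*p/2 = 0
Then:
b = 2/9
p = 20/27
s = -2/9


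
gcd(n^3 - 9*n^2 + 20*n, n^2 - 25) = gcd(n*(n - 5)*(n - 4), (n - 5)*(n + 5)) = n - 5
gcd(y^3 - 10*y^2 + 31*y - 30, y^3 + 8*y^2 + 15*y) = 1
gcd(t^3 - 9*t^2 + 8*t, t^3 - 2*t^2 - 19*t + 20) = t - 1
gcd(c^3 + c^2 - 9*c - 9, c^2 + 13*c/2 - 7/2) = 1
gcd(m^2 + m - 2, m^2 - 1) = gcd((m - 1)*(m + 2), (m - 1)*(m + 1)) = m - 1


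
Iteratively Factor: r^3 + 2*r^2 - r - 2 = (r + 2)*(r^2 - 1) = (r - 1)*(r + 2)*(r + 1)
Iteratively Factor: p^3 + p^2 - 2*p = (p + 2)*(p^2 - p) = p*(p + 2)*(p - 1)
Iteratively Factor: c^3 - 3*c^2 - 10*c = (c - 5)*(c^2 + 2*c) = c*(c - 5)*(c + 2)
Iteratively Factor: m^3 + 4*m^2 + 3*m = (m)*(m^2 + 4*m + 3) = m*(m + 1)*(m + 3)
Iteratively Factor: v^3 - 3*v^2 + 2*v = (v)*(v^2 - 3*v + 2) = v*(v - 1)*(v - 2)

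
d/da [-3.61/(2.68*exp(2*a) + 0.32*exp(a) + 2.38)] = (19.3496*exp(a) + 1.1552)*exp(a)/(2.68*exp(2*a) + 0.32*exp(a) + 2.38)^2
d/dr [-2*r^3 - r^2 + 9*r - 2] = -6*r^2 - 2*r + 9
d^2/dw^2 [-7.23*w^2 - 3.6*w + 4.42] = -14.4600000000000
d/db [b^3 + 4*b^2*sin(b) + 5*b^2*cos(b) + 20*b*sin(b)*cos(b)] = -5*b^2*sin(b) + 4*b^2*cos(b) + 3*b^2 + 8*b*sin(b) + 10*b*cos(b) + 20*b*cos(2*b) + 10*sin(2*b)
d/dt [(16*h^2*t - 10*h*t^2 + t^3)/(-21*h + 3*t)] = (-112*h^3 + 140*h^2*t - 31*h*t^2 + 2*t^3)/(3*(49*h^2 - 14*h*t + t^2))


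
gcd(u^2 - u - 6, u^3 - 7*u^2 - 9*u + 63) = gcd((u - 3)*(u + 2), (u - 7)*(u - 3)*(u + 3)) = u - 3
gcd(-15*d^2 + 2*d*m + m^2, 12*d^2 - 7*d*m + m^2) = 3*d - m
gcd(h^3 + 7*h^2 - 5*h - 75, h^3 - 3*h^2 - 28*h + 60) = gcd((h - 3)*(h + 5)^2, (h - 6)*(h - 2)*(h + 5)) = h + 5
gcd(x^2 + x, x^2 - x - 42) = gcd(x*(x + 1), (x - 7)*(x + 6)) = 1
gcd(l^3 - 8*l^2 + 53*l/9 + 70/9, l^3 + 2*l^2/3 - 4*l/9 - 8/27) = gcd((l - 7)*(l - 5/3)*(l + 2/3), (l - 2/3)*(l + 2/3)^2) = l + 2/3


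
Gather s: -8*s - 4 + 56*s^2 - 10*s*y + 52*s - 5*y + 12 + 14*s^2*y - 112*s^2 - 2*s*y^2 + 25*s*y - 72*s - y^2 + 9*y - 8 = s^2*(14*y - 56) + s*(-2*y^2 + 15*y - 28) - y^2 + 4*y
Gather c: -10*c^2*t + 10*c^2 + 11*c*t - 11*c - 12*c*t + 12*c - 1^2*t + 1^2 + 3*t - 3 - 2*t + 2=c^2*(10 - 10*t) + c*(1 - t)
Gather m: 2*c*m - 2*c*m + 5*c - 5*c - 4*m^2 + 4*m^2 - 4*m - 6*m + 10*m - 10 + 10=0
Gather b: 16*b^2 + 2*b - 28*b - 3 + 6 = 16*b^2 - 26*b + 3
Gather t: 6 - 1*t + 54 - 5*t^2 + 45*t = -5*t^2 + 44*t + 60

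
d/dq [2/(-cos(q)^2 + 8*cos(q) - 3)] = 4*(4 - cos(q))*sin(q)/(cos(q)^2 - 8*cos(q) + 3)^2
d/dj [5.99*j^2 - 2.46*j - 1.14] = 11.98*j - 2.46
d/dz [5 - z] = -1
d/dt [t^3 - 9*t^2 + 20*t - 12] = 3*t^2 - 18*t + 20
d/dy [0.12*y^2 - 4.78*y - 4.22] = 0.24*y - 4.78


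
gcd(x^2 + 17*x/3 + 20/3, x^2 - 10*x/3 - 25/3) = x + 5/3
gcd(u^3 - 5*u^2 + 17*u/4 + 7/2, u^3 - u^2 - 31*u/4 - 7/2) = u^2 - 3*u - 7/4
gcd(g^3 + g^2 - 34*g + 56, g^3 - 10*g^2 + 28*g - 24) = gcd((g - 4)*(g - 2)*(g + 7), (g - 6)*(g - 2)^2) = g - 2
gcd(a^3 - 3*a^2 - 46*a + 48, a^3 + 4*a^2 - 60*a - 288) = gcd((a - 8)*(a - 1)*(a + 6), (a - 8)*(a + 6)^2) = a^2 - 2*a - 48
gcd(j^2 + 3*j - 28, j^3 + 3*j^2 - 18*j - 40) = j - 4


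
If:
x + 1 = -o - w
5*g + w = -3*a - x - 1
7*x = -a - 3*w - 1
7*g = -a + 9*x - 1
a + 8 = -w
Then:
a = -818/167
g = 498/167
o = 36/167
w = -518/167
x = 315/167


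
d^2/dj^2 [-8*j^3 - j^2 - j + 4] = -48*j - 2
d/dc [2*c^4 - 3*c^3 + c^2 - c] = 8*c^3 - 9*c^2 + 2*c - 1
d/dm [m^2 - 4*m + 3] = 2*m - 4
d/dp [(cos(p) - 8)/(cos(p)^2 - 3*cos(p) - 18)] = (cos(p)^2 - 16*cos(p) + 42)*sin(p)/(sin(p)^2 + 3*cos(p) + 17)^2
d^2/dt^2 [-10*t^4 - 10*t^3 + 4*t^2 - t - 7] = -120*t^2 - 60*t + 8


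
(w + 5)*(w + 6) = w^2 + 11*w + 30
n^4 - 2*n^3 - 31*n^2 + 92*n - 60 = (n - 5)*(n - 2)*(n - 1)*(n + 6)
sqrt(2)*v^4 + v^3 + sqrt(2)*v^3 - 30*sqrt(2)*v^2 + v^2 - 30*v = v*(v - 5)*(v + 6)*(sqrt(2)*v + 1)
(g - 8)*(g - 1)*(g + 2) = g^3 - 7*g^2 - 10*g + 16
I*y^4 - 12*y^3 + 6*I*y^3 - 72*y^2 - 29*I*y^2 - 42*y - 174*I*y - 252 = (y + 6)*(y + 6*I)*(y + 7*I)*(I*y + 1)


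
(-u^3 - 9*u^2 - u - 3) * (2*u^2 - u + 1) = -2*u^5 - 17*u^4 + 6*u^3 - 14*u^2 + 2*u - 3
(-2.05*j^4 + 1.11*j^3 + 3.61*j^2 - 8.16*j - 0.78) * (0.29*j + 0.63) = -0.5945*j^5 - 0.9696*j^4 + 1.7462*j^3 - 0.0921000000000003*j^2 - 5.367*j - 0.4914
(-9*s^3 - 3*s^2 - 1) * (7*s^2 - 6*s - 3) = -63*s^5 + 33*s^4 + 45*s^3 + 2*s^2 + 6*s + 3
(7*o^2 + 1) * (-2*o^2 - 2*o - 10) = -14*o^4 - 14*o^3 - 72*o^2 - 2*o - 10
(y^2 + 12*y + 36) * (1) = y^2 + 12*y + 36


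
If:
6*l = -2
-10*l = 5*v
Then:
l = -1/3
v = 2/3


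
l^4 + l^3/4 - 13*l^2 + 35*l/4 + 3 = (l - 3)*(l - 1)*(l + 1/4)*(l + 4)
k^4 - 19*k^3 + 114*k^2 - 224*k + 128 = (k - 8)^2*(k - 2)*(k - 1)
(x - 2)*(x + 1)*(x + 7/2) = x^3 + 5*x^2/2 - 11*x/2 - 7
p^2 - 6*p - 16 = (p - 8)*(p + 2)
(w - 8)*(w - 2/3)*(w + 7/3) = w^3 - 19*w^2/3 - 134*w/9 + 112/9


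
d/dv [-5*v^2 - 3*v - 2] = -10*v - 3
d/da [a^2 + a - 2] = 2*a + 1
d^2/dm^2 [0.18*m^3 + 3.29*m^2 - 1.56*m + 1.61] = 1.08*m + 6.58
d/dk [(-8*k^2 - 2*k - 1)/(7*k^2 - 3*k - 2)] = (38*k^2 + 46*k + 1)/(49*k^4 - 42*k^3 - 19*k^2 + 12*k + 4)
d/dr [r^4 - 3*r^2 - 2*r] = 4*r^3 - 6*r - 2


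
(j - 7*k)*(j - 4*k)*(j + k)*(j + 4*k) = j^4 - 6*j^3*k - 23*j^2*k^2 + 96*j*k^3 + 112*k^4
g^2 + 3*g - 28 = (g - 4)*(g + 7)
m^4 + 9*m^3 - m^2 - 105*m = m*(m - 3)*(m + 5)*(m + 7)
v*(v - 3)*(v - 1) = v^3 - 4*v^2 + 3*v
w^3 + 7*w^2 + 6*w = w*(w + 1)*(w + 6)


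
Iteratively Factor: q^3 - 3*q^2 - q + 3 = (q + 1)*(q^2 - 4*q + 3) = (q - 3)*(q + 1)*(q - 1)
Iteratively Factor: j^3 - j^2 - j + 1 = (j - 1)*(j^2 - 1) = (j - 1)^2*(j + 1)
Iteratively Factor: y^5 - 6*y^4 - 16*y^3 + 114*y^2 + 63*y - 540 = (y - 3)*(y^4 - 3*y^3 - 25*y^2 + 39*y + 180) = (y - 5)*(y - 3)*(y^3 + 2*y^2 - 15*y - 36) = (y - 5)*(y - 4)*(y - 3)*(y^2 + 6*y + 9) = (y - 5)*(y - 4)*(y - 3)*(y + 3)*(y + 3)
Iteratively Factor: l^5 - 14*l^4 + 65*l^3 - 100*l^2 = (l - 5)*(l^4 - 9*l^3 + 20*l^2) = l*(l - 5)*(l^3 - 9*l^2 + 20*l) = l^2*(l - 5)*(l^2 - 9*l + 20) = l^2*(l - 5)^2*(l - 4)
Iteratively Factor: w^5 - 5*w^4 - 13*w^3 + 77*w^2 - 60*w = (w - 1)*(w^4 - 4*w^3 - 17*w^2 + 60*w) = (w - 3)*(w - 1)*(w^3 - w^2 - 20*w) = (w - 3)*(w - 1)*(w + 4)*(w^2 - 5*w) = (w - 5)*(w - 3)*(w - 1)*(w + 4)*(w)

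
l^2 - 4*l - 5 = (l - 5)*(l + 1)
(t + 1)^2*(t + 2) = t^3 + 4*t^2 + 5*t + 2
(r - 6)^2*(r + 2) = r^3 - 10*r^2 + 12*r + 72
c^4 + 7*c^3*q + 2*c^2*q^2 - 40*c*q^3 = c*(c - 2*q)*(c + 4*q)*(c + 5*q)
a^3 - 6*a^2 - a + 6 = (a - 6)*(a - 1)*(a + 1)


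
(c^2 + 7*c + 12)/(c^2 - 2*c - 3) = (c^2 + 7*c + 12)/(c^2 - 2*c - 3)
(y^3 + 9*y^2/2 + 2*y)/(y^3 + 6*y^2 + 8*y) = (y + 1/2)/(y + 2)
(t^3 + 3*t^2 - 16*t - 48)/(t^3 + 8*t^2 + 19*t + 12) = (t - 4)/(t + 1)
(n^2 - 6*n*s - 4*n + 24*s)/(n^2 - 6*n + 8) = (n - 6*s)/(n - 2)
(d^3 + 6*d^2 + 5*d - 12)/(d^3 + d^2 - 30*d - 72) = (d - 1)/(d - 6)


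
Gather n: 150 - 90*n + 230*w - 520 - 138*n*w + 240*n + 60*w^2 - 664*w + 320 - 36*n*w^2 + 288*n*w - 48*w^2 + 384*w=n*(-36*w^2 + 150*w + 150) + 12*w^2 - 50*w - 50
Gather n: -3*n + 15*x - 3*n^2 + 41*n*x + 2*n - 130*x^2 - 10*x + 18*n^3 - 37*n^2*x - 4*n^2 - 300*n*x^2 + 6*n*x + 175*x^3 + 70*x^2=18*n^3 + n^2*(-37*x - 7) + n*(-300*x^2 + 47*x - 1) + 175*x^3 - 60*x^2 + 5*x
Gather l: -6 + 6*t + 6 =6*t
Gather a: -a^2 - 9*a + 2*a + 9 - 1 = -a^2 - 7*a + 8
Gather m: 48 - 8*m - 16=32 - 8*m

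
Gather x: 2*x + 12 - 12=2*x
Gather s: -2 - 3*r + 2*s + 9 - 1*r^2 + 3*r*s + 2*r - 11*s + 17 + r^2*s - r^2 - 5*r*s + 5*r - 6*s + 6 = -2*r^2 + 4*r + s*(r^2 - 2*r - 15) + 30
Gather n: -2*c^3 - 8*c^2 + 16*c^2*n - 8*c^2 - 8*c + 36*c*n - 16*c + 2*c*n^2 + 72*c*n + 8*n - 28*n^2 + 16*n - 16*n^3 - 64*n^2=-2*c^3 - 16*c^2 - 24*c - 16*n^3 + n^2*(2*c - 92) + n*(16*c^2 + 108*c + 24)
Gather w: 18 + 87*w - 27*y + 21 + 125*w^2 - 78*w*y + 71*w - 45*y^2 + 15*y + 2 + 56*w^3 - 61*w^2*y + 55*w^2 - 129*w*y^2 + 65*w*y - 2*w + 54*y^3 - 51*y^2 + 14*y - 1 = 56*w^3 + w^2*(180 - 61*y) + w*(-129*y^2 - 13*y + 156) + 54*y^3 - 96*y^2 + 2*y + 40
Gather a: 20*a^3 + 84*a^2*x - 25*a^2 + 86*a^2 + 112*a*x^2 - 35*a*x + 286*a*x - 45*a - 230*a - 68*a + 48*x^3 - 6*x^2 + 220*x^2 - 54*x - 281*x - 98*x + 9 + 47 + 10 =20*a^3 + a^2*(84*x + 61) + a*(112*x^2 + 251*x - 343) + 48*x^3 + 214*x^2 - 433*x + 66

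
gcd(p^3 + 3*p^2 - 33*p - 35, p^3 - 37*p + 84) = p + 7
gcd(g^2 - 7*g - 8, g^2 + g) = g + 1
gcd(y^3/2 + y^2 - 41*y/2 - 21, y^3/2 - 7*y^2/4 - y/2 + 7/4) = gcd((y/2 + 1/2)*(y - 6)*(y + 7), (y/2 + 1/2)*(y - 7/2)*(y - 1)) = y + 1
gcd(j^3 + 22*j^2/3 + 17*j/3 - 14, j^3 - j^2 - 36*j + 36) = j^2 + 5*j - 6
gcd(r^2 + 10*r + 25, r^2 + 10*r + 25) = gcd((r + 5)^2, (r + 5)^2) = r^2 + 10*r + 25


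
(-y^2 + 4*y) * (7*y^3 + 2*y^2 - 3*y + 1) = -7*y^5 + 26*y^4 + 11*y^3 - 13*y^2 + 4*y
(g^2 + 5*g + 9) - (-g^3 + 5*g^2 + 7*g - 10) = g^3 - 4*g^2 - 2*g + 19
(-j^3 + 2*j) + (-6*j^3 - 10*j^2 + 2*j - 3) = -7*j^3 - 10*j^2 + 4*j - 3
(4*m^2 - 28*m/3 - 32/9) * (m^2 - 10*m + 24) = 4*m^4 - 148*m^3/3 + 1672*m^2/9 - 1696*m/9 - 256/3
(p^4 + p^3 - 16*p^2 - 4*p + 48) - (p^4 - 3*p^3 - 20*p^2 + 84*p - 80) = 4*p^3 + 4*p^2 - 88*p + 128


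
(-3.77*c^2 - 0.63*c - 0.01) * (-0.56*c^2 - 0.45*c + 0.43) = 2.1112*c^4 + 2.0493*c^3 - 1.332*c^2 - 0.2664*c - 0.0043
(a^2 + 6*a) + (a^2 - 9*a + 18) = 2*a^2 - 3*a + 18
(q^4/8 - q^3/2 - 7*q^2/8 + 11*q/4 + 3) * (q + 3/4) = q^5/8 - 13*q^4/32 - 5*q^3/4 + 67*q^2/32 + 81*q/16 + 9/4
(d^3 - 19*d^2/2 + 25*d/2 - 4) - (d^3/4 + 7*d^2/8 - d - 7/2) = 3*d^3/4 - 83*d^2/8 + 27*d/2 - 1/2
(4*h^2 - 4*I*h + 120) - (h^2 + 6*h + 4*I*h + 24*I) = 3*h^2 - 6*h - 8*I*h + 120 - 24*I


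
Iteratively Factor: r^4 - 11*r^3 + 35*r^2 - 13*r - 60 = (r + 1)*(r^3 - 12*r^2 + 47*r - 60) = (r - 5)*(r + 1)*(r^2 - 7*r + 12) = (r - 5)*(r - 4)*(r + 1)*(r - 3)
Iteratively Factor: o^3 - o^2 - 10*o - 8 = (o + 1)*(o^2 - 2*o - 8) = (o - 4)*(o + 1)*(o + 2)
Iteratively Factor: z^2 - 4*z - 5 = (z + 1)*(z - 5)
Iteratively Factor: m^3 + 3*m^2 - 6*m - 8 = (m + 4)*(m^2 - m - 2) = (m - 2)*(m + 4)*(m + 1)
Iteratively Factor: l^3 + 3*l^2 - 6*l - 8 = (l + 4)*(l^2 - l - 2) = (l + 1)*(l + 4)*(l - 2)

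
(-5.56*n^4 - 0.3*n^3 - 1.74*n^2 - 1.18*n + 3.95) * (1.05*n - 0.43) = -5.838*n^5 + 2.0758*n^4 - 1.698*n^3 - 0.4908*n^2 + 4.6549*n - 1.6985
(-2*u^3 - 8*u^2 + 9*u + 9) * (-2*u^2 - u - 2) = 4*u^5 + 18*u^4 - 6*u^3 - 11*u^2 - 27*u - 18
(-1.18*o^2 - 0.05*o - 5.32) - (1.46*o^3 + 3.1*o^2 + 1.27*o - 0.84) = -1.46*o^3 - 4.28*o^2 - 1.32*o - 4.48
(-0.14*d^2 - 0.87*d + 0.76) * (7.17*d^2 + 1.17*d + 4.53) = -1.0038*d^4 - 6.4017*d^3 + 3.7971*d^2 - 3.0519*d + 3.4428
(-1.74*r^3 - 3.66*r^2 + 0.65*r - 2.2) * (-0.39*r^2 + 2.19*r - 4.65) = 0.6786*r^5 - 2.3832*r^4 - 0.177899999999999*r^3 + 19.3005*r^2 - 7.8405*r + 10.23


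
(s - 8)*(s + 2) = s^2 - 6*s - 16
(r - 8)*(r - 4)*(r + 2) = r^3 - 10*r^2 + 8*r + 64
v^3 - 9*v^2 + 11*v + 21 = (v - 7)*(v - 3)*(v + 1)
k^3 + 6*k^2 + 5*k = k*(k + 1)*(k + 5)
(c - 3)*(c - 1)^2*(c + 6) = c^4 + c^3 - 23*c^2 + 39*c - 18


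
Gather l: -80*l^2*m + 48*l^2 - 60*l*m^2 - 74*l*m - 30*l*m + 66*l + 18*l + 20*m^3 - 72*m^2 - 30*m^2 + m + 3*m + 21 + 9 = l^2*(48 - 80*m) + l*(-60*m^2 - 104*m + 84) + 20*m^3 - 102*m^2 + 4*m + 30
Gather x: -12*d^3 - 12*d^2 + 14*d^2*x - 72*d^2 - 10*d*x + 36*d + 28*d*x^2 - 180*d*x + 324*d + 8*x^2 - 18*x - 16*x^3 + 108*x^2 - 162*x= -12*d^3 - 84*d^2 + 360*d - 16*x^3 + x^2*(28*d + 116) + x*(14*d^2 - 190*d - 180)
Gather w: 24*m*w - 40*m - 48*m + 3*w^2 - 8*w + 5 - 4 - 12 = -88*m + 3*w^2 + w*(24*m - 8) - 11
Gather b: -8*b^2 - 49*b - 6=-8*b^2 - 49*b - 6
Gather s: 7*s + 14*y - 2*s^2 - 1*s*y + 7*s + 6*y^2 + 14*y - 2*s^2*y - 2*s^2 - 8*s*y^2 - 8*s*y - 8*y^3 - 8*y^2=s^2*(-2*y - 4) + s*(-8*y^2 - 9*y + 14) - 8*y^3 - 2*y^2 + 28*y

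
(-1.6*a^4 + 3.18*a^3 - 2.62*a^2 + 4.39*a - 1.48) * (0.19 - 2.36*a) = 3.776*a^5 - 7.8088*a^4 + 6.7874*a^3 - 10.8582*a^2 + 4.3269*a - 0.2812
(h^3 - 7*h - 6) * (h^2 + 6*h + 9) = h^5 + 6*h^4 + 2*h^3 - 48*h^2 - 99*h - 54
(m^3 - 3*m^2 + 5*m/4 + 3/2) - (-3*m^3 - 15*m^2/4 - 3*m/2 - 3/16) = 4*m^3 + 3*m^2/4 + 11*m/4 + 27/16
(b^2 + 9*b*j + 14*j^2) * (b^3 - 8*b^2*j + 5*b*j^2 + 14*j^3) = b^5 + b^4*j - 53*b^3*j^2 - 53*b^2*j^3 + 196*b*j^4 + 196*j^5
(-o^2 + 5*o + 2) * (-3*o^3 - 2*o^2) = 3*o^5 - 13*o^4 - 16*o^3 - 4*o^2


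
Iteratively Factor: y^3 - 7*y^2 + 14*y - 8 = (y - 2)*(y^2 - 5*y + 4) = (y - 4)*(y - 2)*(y - 1)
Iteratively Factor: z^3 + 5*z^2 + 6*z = (z)*(z^2 + 5*z + 6) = z*(z + 3)*(z + 2)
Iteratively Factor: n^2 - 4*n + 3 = (n - 1)*(n - 3)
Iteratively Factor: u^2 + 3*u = (u + 3)*(u)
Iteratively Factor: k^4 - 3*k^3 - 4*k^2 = (k)*(k^3 - 3*k^2 - 4*k) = k*(k - 4)*(k^2 + k) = k*(k - 4)*(k + 1)*(k)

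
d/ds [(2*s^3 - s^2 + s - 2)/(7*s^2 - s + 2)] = 2*s*(7*s^3 - 2*s^2 + 3*s + 12)/(49*s^4 - 14*s^3 + 29*s^2 - 4*s + 4)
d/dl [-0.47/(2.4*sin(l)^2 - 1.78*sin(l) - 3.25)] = (2.256*sin(l) - 0.8366)*cos(l)/(-2.4*sin(l)^2 + 1.78*sin(l) + 3.25)^2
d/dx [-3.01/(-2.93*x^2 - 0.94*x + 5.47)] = (-17.6386*x - 2.8294)/(2.93*x^2 + 0.94*x - 5.47)^2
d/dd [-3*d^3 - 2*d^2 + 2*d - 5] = -9*d^2 - 4*d + 2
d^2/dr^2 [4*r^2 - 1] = 8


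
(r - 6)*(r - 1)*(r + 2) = r^3 - 5*r^2 - 8*r + 12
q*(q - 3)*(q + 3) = q^3 - 9*q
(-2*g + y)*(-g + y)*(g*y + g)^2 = 2*g^4*y^2 + 4*g^4*y + 2*g^4 - 3*g^3*y^3 - 6*g^3*y^2 - 3*g^3*y + g^2*y^4 + 2*g^2*y^3 + g^2*y^2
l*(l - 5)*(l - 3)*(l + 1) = l^4 - 7*l^3 + 7*l^2 + 15*l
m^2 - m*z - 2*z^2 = (m - 2*z)*(m + z)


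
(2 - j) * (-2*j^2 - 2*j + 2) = 2*j^3 - 2*j^2 - 6*j + 4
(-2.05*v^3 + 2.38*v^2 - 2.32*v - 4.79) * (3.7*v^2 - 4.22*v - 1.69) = -7.585*v^5 + 17.457*v^4 - 15.1631*v^3 - 11.9548*v^2 + 24.1346*v + 8.0951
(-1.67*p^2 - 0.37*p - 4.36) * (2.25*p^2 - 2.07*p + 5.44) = -3.7575*p^4 + 2.6244*p^3 - 18.1289*p^2 + 7.0124*p - 23.7184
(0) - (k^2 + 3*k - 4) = -k^2 - 3*k + 4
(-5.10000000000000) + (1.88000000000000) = -3.22000000000000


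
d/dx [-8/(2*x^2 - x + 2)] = 8*(4*x - 1)/(2*x^2 - x + 2)^2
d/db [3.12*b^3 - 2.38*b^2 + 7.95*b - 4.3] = 9.36*b^2 - 4.76*b + 7.95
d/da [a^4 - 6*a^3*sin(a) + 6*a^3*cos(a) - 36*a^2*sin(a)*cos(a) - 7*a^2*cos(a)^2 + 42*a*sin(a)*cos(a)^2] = -6*sqrt(2)*a^3*sin(a + pi/4) + 4*a^3 + 7*a^2*sin(2*a) - 36*a^2*cos(2*a) + 18*sqrt(2)*a^2*cos(a + pi/4) - 36*a*sin(2*a) + 21*a*cos(a)/2 - 7*a*cos(2*a) + 63*a*cos(3*a)/2 - 7*a + 21*sin(a)/2 + 21*sin(3*a)/2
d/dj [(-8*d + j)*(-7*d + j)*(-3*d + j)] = 101*d^2 - 36*d*j + 3*j^2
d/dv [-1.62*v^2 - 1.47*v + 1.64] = -3.24*v - 1.47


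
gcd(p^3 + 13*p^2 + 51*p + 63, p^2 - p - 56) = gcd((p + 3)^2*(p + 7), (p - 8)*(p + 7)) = p + 7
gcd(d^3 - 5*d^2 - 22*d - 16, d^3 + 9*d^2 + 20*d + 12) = d^2 + 3*d + 2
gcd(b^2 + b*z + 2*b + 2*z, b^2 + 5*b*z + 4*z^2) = b + z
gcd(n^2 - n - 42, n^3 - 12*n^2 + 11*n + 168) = n - 7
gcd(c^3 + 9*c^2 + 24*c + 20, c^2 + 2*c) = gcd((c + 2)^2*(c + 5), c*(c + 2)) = c + 2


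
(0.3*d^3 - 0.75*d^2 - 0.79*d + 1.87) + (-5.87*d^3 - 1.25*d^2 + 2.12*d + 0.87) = -5.57*d^3 - 2.0*d^2 + 1.33*d + 2.74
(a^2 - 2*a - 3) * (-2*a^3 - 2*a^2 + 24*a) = -2*a^5 + 2*a^4 + 34*a^3 - 42*a^2 - 72*a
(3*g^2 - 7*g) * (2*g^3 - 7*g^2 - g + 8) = 6*g^5 - 35*g^4 + 46*g^3 + 31*g^2 - 56*g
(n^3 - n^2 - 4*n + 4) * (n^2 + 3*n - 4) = n^5 + 2*n^4 - 11*n^3 - 4*n^2 + 28*n - 16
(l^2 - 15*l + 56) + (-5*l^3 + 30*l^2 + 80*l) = -5*l^3 + 31*l^2 + 65*l + 56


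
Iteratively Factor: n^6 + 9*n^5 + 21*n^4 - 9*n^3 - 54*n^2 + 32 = (n - 1)*(n^5 + 10*n^4 + 31*n^3 + 22*n^2 - 32*n - 32) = (n - 1)*(n + 4)*(n^4 + 6*n^3 + 7*n^2 - 6*n - 8) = (n - 1)*(n + 4)^2*(n^3 + 2*n^2 - n - 2) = (n - 1)*(n + 2)*(n + 4)^2*(n^2 - 1) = (n - 1)*(n + 1)*(n + 2)*(n + 4)^2*(n - 1)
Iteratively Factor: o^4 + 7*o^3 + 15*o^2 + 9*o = (o)*(o^3 + 7*o^2 + 15*o + 9) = o*(o + 3)*(o^2 + 4*o + 3) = o*(o + 1)*(o + 3)*(o + 3)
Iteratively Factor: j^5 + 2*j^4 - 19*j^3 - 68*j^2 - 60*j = (j - 5)*(j^4 + 7*j^3 + 16*j^2 + 12*j) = (j - 5)*(j + 2)*(j^3 + 5*j^2 + 6*j) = (j - 5)*(j + 2)^2*(j^2 + 3*j) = (j - 5)*(j + 2)^2*(j + 3)*(j)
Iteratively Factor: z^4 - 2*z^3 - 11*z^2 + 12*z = (z - 4)*(z^3 + 2*z^2 - 3*z) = z*(z - 4)*(z^2 + 2*z - 3) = z*(z - 4)*(z - 1)*(z + 3)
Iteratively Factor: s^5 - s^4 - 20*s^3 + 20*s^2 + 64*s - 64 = (s + 4)*(s^4 - 5*s^3 + 20*s - 16) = (s - 1)*(s + 4)*(s^3 - 4*s^2 - 4*s + 16) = (s - 2)*(s - 1)*(s + 4)*(s^2 - 2*s - 8) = (s - 4)*(s - 2)*(s - 1)*(s + 4)*(s + 2)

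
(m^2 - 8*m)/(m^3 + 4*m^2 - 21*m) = (m - 8)/(m^2 + 4*m - 21)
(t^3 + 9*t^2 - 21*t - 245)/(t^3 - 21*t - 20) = (t^2 + 14*t + 49)/(t^2 + 5*t + 4)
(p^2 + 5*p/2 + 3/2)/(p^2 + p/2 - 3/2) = (p + 1)/(p - 1)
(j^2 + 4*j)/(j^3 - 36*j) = (j + 4)/(j^2 - 36)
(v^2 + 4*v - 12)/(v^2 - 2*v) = (v + 6)/v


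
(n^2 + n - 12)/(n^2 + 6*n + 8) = (n - 3)/(n + 2)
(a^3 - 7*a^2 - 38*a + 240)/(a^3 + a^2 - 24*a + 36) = (a^2 - 13*a + 40)/(a^2 - 5*a + 6)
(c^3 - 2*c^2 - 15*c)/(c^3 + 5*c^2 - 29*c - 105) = c/(c + 7)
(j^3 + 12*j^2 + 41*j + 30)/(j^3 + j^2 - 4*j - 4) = (j^2 + 11*j + 30)/(j^2 - 4)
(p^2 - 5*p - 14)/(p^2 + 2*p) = (p - 7)/p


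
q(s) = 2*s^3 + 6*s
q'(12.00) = 870.00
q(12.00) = 3528.00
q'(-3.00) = 60.00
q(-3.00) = -72.00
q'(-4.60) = 132.96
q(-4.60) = -222.27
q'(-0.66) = 8.61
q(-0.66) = -4.53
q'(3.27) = 70.16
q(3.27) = 89.55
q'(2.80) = 53.04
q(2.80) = 60.70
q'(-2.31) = 38.02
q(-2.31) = -38.51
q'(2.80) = 53.04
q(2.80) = 60.70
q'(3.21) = 67.82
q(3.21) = 85.41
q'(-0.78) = 9.65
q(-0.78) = -5.63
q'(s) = 6*s^2 + 6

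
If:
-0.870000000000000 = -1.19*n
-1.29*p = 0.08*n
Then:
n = 0.73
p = -0.05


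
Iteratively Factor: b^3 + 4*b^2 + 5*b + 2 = (b + 1)*(b^2 + 3*b + 2) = (b + 1)^2*(b + 2)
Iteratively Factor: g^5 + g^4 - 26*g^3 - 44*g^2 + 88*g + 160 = (g + 2)*(g^4 - g^3 - 24*g^2 + 4*g + 80) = (g + 2)^2*(g^3 - 3*g^2 - 18*g + 40) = (g - 5)*(g + 2)^2*(g^2 + 2*g - 8) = (g - 5)*(g + 2)^2*(g + 4)*(g - 2)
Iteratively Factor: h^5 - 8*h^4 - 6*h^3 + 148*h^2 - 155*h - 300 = (h - 5)*(h^4 - 3*h^3 - 21*h^2 + 43*h + 60) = (h - 5)^2*(h^3 + 2*h^2 - 11*h - 12) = (h - 5)^2*(h + 1)*(h^2 + h - 12) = (h - 5)^2*(h + 1)*(h + 4)*(h - 3)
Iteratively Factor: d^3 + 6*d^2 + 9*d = (d + 3)*(d^2 + 3*d) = d*(d + 3)*(d + 3)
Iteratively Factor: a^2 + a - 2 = (a - 1)*(a + 2)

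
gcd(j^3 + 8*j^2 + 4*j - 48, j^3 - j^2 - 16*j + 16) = j + 4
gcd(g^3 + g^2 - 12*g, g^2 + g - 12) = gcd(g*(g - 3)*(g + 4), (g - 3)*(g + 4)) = g^2 + g - 12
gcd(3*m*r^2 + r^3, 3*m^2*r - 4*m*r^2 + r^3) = r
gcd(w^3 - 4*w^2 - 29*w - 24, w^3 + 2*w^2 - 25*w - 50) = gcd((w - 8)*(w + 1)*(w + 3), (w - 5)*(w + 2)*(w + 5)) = 1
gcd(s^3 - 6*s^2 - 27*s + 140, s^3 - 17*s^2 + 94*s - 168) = s^2 - 11*s + 28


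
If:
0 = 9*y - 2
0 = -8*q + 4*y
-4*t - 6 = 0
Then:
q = 1/9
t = -3/2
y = 2/9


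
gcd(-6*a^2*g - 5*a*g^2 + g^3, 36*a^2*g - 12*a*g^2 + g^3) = 6*a*g - g^2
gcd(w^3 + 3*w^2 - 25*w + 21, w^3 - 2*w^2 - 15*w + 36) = w - 3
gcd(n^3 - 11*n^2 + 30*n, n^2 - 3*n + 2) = 1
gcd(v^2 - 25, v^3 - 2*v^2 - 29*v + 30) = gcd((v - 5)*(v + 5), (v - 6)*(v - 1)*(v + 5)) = v + 5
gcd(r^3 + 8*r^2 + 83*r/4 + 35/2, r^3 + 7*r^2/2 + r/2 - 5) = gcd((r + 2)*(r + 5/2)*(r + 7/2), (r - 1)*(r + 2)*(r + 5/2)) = r^2 + 9*r/2 + 5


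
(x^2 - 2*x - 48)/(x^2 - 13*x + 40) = (x + 6)/(x - 5)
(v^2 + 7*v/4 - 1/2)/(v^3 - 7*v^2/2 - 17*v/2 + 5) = (4*v - 1)/(2*(2*v^2 - 11*v + 5))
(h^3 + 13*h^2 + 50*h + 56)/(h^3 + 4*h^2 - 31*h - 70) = (h + 4)/(h - 5)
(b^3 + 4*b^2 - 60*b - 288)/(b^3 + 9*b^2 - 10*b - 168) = (b^2 - 2*b - 48)/(b^2 + 3*b - 28)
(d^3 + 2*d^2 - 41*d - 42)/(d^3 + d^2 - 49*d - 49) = (d - 6)/(d - 7)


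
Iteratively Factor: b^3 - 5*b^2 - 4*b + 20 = (b - 5)*(b^2 - 4) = (b - 5)*(b - 2)*(b + 2)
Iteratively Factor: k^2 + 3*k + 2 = (k + 2)*(k + 1)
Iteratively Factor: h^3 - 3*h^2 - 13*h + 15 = (h - 1)*(h^2 - 2*h - 15) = (h - 1)*(h + 3)*(h - 5)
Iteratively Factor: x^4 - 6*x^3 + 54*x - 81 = (x + 3)*(x^3 - 9*x^2 + 27*x - 27) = (x - 3)*(x + 3)*(x^2 - 6*x + 9) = (x - 3)^2*(x + 3)*(x - 3)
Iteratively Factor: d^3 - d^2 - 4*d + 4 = (d - 2)*(d^2 + d - 2) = (d - 2)*(d + 2)*(d - 1)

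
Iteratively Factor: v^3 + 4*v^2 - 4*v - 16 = (v + 2)*(v^2 + 2*v - 8) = (v + 2)*(v + 4)*(v - 2)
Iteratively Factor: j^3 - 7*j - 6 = (j + 1)*(j^2 - j - 6) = (j - 3)*(j + 1)*(j + 2)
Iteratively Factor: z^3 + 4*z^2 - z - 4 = (z - 1)*(z^2 + 5*z + 4) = (z - 1)*(z + 4)*(z + 1)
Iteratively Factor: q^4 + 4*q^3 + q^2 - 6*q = (q + 3)*(q^3 + q^2 - 2*q) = q*(q + 3)*(q^2 + q - 2) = q*(q - 1)*(q + 3)*(q + 2)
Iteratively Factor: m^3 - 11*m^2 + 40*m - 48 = (m - 3)*(m^2 - 8*m + 16) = (m - 4)*(m - 3)*(m - 4)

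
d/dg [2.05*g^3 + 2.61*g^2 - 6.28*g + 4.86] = 6.15*g^2 + 5.22*g - 6.28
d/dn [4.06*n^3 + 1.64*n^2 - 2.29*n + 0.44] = 12.18*n^2 + 3.28*n - 2.29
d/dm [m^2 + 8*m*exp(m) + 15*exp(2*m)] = 8*m*exp(m) + 2*m + 30*exp(2*m) + 8*exp(m)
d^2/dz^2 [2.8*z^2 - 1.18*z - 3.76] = 5.60000000000000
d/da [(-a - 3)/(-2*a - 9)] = 3/(2*a + 9)^2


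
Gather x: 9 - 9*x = 9 - 9*x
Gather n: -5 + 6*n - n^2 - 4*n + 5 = -n^2 + 2*n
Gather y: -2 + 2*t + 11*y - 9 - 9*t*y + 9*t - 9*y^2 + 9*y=11*t - 9*y^2 + y*(20 - 9*t) - 11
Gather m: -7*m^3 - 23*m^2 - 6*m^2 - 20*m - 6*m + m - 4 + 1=-7*m^3 - 29*m^2 - 25*m - 3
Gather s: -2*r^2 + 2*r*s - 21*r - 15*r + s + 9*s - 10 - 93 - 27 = -2*r^2 - 36*r + s*(2*r + 10) - 130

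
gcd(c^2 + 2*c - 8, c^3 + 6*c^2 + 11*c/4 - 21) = c + 4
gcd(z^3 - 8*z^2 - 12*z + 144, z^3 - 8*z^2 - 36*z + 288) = z - 6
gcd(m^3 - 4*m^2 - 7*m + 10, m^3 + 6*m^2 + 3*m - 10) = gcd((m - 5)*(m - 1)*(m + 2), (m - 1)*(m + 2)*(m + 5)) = m^2 + m - 2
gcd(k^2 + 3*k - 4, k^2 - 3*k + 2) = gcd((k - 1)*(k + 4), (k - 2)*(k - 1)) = k - 1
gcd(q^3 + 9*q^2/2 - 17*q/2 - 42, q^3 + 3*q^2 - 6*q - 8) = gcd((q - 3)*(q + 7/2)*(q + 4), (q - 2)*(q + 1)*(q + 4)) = q + 4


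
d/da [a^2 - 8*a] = 2*a - 8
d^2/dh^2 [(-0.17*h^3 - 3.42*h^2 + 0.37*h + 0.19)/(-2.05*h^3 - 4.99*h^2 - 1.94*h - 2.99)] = (25.2670699999999*h^6 - 13.38609*h^5 - 126.40341*h^4 - 410.069748*h^3 - 305.948754*h^2 + 38.19327*h + 69.682198)/(8.615125*h^9 + 62.911425*h^8 + 177.594165*h^7 + 281.019304*h^6 + 351.581952*h^5 + 351.042369*h^4 + 235.952963*h^3 + 167.592789*h^2 + 52.031382*h + 26.730899)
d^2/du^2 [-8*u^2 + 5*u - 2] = -16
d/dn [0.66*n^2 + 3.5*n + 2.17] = 1.32*n + 3.5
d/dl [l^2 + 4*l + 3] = 2*l + 4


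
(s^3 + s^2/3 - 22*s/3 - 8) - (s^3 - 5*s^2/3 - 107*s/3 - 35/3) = 2*s^2 + 85*s/3 + 11/3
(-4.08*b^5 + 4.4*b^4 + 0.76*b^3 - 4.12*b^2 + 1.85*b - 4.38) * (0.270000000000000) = -1.1016*b^5 + 1.188*b^4 + 0.2052*b^3 - 1.1124*b^2 + 0.4995*b - 1.1826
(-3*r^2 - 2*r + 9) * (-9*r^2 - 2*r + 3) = 27*r^4 + 24*r^3 - 86*r^2 - 24*r + 27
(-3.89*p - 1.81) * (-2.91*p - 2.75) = 11.3199*p^2 + 15.9646*p + 4.9775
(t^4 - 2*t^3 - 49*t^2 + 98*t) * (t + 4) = t^5 + 2*t^4 - 57*t^3 - 98*t^2 + 392*t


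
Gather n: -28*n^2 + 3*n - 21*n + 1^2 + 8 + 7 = -28*n^2 - 18*n + 16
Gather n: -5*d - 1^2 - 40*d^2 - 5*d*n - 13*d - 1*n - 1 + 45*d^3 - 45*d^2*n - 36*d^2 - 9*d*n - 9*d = 45*d^3 - 76*d^2 - 27*d + n*(-45*d^2 - 14*d - 1) - 2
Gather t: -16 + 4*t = 4*t - 16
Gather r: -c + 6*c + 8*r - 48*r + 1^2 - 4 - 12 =5*c - 40*r - 15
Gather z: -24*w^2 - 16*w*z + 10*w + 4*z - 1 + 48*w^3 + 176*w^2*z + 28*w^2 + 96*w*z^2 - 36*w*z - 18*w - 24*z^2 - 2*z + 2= 48*w^3 + 4*w^2 - 8*w + z^2*(96*w - 24) + z*(176*w^2 - 52*w + 2) + 1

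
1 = 1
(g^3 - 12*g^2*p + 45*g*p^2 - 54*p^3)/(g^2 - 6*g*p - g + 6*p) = (g^2 - 6*g*p + 9*p^2)/(g - 1)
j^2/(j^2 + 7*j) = j/(j + 7)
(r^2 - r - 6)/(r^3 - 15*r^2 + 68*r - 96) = (r + 2)/(r^2 - 12*r + 32)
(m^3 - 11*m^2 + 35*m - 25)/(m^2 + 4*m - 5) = (m^2 - 10*m + 25)/(m + 5)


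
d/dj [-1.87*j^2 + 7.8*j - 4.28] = 7.8 - 3.74*j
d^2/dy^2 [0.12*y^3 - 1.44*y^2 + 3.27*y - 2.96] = 0.72*y - 2.88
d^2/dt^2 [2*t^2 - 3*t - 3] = 4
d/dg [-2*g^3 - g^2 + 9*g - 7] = -6*g^2 - 2*g + 9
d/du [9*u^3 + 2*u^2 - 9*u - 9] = 27*u^2 + 4*u - 9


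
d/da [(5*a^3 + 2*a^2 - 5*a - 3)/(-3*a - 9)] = (-10*a^3 - 47*a^2 - 12*a + 12)/(3*(a^2 + 6*a + 9))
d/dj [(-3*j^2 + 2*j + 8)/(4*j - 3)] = 2*(-6*j^2 + 9*j - 19)/(16*j^2 - 24*j + 9)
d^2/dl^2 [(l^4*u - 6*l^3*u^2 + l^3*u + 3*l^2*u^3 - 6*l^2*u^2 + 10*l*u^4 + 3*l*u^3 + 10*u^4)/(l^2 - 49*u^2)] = 2*u*(-l^6 + 147*l^4*u^2 + 284*l^3*u^3 - 52*l^3*u^2 - 14847*l^2*u^4 + 852*l^2*u^3 + 41748*l*u^5 - 7644*l*u^4 - 7203*u^6 + 13916*u^5)/(-l^6 + 147*l^4*u^2 - 7203*l^2*u^4 + 117649*u^6)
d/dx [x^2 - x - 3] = 2*x - 1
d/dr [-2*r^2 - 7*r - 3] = -4*r - 7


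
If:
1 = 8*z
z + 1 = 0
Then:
No Solution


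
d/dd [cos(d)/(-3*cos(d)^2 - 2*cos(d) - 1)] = (sin(d) - 3*sin(3*d))/(4*cos(d) + 3*cos(2*d) + 5)^2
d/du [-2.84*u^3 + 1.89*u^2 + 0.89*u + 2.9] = -8.52*u^2 + 3.78*u + 0.89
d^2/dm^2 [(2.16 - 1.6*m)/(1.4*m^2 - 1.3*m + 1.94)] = (-(1.6*m - 2.16)*(2.8*m - 1.3)*(5.6*m - 2.6) + (13.44*m - 10.208)*(1.4*m^2 - 1.3*m + 1.94))/(1.4*m^2 - 1.3*m + 1.94)^3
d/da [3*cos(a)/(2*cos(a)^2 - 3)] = 3*(cos(2*a) + 4)*sin(a)/(cos(2*a) - 2)^2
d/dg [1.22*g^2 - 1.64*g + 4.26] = 2.44*g - 1.64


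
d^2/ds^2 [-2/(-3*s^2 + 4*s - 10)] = 4*(-9*s^2 + 12*s + 4*(3*s - 2)^2 - 30)/(3*s^2 - 4*s + 10)^3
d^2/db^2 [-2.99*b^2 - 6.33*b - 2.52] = -5.98000000000000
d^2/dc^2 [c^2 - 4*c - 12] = 2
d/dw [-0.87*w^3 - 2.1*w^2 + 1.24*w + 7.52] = -2.61*w^2 - 4.2*w + 1.24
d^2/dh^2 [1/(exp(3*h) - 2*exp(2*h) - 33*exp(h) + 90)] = ((-9*exp(2*h) + 8*exp(h) + 33)*(exp(3*h) - 2*exp(2*h) - 33*exp(h) + 90) + 2*(-3*exp(2*h) + 4*exp(h) + 33)^2*exp(h))*exp(h)/(exp(3*h) - 2*exp(2*h) - 33*exp(h) + 90)^3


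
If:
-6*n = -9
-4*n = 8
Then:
No Solution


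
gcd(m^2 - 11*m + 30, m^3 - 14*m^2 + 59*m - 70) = m - 5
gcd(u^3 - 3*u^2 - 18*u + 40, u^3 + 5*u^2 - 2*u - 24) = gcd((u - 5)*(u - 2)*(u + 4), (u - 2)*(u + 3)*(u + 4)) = u^2 + 2*u - 8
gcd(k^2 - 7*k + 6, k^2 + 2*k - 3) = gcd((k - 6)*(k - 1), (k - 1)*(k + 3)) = k - 1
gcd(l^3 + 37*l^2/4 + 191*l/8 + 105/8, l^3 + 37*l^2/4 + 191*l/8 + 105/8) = l^3 + 37*l^2/4 + 191*l/8 + 105/8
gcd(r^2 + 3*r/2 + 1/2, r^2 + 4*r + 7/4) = r + 1/2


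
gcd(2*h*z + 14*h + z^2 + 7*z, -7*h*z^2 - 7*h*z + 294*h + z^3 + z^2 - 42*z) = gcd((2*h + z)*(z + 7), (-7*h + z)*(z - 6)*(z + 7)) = z + 7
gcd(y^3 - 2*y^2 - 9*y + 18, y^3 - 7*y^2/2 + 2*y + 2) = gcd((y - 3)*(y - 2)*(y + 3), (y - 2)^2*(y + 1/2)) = y - 2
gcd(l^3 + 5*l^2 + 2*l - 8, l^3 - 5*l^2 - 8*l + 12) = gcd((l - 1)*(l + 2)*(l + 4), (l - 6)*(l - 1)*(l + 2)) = l^2 + l - 2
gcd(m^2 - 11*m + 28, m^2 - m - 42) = m - 7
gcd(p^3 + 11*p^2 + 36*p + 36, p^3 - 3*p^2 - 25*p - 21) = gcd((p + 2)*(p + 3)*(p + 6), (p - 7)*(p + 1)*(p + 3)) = p + 3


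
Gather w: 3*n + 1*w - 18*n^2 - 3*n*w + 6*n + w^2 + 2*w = -18*n^2 + 9*n + w^2 + w*(3 - 3*n)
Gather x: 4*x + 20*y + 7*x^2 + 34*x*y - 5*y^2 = 7*x^2 + x*(34*y + 4) - 5*y^2 + 20*y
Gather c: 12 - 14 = -2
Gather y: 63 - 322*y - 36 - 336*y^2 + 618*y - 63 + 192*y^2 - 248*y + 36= -144*y^2 + 48*y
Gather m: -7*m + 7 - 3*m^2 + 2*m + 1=-3*m^2 - 5*m + 8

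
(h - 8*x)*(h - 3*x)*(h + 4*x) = h^3 - 7*h^2*x - 20*h*x^2 + 96*x^3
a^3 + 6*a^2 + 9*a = a*(a + 3)^2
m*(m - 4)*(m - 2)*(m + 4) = m^4 - 2*m^3 - 16*m^2 + 32*m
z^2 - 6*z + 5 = (z - 5)*(z - 1)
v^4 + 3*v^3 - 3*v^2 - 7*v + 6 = (v - 1)^2*(v + 2)*(v + 3)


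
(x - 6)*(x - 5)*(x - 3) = x^3 - 14*x^2 + 63*x - 90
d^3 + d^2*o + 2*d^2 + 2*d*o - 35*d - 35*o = (d - 5)*(d + 7)*(d + o)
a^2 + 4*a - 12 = (a - 2)*(a + 6)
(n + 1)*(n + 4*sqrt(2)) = n^2 + n + 4*sqrt(2)*n + 4*sqrt(2)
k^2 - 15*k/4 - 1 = (k - 4)*(k + 1/4)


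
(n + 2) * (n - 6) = n^2 - 4*n - 12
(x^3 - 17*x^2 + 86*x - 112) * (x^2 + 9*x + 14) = x^5 - 8*x^4 - 53*x^3 + 424*x^2 + 196*x - 1568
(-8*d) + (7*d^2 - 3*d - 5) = 7*d^2 - 11*d - 5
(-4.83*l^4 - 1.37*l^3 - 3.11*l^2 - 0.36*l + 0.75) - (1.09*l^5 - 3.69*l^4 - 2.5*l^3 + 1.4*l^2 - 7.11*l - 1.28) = -1.09*l^5 - 1.14*l^4 + 1.13*l^3 - 4.51*l^2 + 6.75*l + 2.03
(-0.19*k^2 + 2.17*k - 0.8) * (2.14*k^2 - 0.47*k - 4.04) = -0.4066*k^4 + 4.7331*k^3 - 1.9643*k^2 - 8.3908*k + 3.232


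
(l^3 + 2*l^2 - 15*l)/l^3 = 1 + 2/l - 15/l^2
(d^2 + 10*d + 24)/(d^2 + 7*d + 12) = (d + 6)/(d + 3)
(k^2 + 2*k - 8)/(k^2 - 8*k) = (k^2 + 2*k - 8)/(k*(k - 8))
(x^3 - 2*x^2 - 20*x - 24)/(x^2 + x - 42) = (x^2 + 4*x + 4)/(x + 7)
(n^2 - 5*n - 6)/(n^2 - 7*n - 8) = (n - 6)/(n - 8)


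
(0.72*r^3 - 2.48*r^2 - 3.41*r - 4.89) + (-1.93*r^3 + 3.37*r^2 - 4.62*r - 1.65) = -1.21*r^3 + 0.89*r^2 - 8.03*r - 6.54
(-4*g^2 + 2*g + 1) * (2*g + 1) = -8*g^3 + 4*g + 1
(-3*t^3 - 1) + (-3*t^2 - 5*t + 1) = -3*t^3 - 3*t^2 - 5*t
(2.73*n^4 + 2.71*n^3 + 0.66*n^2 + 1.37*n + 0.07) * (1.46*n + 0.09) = 3.9858*n^5 + 4.2023*n^4 + 1.2075*n^3 + 2.0596*n^2 + 0.2255*n + 0.0063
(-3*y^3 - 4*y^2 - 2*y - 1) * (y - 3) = -3*y^4 + 5*y^3 + 10*y^2 + 5*y + 3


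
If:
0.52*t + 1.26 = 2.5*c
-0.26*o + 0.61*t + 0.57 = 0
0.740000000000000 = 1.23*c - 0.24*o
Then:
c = 0.07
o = -2.74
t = -2.10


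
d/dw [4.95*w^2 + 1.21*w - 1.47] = 9.9*w + 1.21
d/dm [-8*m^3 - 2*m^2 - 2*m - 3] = -24*m^2 - 4*m - 2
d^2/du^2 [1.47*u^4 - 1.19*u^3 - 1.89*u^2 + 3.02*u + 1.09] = 17.64*u^2 - 7.14*u - 3.78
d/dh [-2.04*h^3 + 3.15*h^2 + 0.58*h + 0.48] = -6.12*h^2 + 6.3*h + 0.58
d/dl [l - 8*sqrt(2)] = 1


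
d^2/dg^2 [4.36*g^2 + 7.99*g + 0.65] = 8.72000000000000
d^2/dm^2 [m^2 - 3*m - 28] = 2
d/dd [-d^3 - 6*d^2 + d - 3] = -3*d^2 - 12*d + 1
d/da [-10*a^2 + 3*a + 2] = 3 - 20*a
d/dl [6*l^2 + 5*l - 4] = 12*l + 5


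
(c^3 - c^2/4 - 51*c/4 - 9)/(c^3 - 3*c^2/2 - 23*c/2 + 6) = (4*c + 3)/(2*(2*c - 1))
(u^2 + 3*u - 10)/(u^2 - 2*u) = (u + 5)/u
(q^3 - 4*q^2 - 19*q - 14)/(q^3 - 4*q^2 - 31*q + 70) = (q^2 + 3*q + 2)/(q^2 + 3*q - 10)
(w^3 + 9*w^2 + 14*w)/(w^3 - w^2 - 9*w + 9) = w*(w^2 + 9*w + 14)/(w^3 - w^2 - 9*w + 9)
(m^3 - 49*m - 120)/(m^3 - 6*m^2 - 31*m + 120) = (m + 3)/(m - 3)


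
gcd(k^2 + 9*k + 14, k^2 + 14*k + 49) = k + 7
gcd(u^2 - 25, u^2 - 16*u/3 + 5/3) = u - 5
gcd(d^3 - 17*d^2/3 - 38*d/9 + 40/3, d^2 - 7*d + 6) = d - 6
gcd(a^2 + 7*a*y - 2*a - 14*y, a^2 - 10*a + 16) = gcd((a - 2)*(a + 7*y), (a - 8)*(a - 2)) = a - 2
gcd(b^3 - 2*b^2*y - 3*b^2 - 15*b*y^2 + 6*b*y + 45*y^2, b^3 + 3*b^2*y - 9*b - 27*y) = b^2 + 3*b*y - 3*b - 9*y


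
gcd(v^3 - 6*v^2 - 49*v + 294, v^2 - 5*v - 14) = v - 7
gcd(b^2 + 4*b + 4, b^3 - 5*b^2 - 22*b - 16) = b + 2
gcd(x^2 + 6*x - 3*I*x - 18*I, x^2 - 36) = x + 6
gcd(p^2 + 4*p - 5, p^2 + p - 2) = p - 1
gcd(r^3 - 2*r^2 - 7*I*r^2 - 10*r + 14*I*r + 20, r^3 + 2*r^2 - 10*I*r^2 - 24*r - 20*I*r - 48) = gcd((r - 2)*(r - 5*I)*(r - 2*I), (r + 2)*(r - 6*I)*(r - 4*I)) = 1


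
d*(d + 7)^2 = d^3 + 14*d^2 + 49*d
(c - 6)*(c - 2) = c^2 - 8*c + 12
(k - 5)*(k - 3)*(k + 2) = k^3 - 6*k^2 - k + 30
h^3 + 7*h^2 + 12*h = h*(h + 3)*(h + 4)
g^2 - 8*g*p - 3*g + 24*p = (g - 3)*(g - 8*p)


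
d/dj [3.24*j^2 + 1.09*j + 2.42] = 6.48*j + 1.09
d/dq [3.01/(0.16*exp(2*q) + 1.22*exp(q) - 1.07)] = (-0.9632*exp(q) - 3.6722)*exp(q)/(0.16*exp(2*q) + 1.22*exp(q) - 1.07)^2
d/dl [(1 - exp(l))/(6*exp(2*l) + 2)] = (3*exp(2*l) - 6*exp(l) - 1)*exp(l)/(2*(9*exp(4*l) + 6*exp(2*l) + 1))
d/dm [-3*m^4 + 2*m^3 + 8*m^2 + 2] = 2*m*(-6*m^2 + 3*m + 8)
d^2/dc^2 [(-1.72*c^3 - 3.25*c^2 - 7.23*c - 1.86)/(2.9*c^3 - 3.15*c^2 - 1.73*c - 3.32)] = (-86.0894*c^6 - 416.60124*c^5 - 87.9883199999997*c^4 - 321.139876*c^3 - 745.413612*c^2 + 171.651972*c + 39.177028)/(24.389*c^9 - 79.4745*c^8 + 42.67785*c^7 - 20.198175*c^6 + 156.509655*c^5 - 27.172365*c^4 - 17.836877*c^3 - 133.970964*c^2 - 57.206256*c - 36.594368)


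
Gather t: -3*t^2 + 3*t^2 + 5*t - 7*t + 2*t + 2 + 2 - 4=0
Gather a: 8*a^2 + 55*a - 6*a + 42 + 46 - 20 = 8*a^2 + 49*a + 68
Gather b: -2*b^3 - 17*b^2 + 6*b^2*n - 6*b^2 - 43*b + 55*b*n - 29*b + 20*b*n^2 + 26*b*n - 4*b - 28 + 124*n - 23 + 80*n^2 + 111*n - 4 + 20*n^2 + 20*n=-2*b^3 + b^2*(6*n - 23) + b*(20*n^2 + 81*n - 76) + 100*n^2 + 255*n - 55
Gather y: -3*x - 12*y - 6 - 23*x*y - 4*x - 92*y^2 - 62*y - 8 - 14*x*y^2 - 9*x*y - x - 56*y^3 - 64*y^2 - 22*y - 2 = -8*x - 56*y^3 + y^2*(-14*x - 156) + y*(-32*x - 96) - 16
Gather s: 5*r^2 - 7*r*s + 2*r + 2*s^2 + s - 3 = 5*r^2 + 2*r + 2*s^2 + s*(1 - 7*r) - 3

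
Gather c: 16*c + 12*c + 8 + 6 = 28*c + 14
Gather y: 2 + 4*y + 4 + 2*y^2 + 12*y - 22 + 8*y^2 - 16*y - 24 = 10*y^2 - 40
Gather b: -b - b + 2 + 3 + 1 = 6 - 2*b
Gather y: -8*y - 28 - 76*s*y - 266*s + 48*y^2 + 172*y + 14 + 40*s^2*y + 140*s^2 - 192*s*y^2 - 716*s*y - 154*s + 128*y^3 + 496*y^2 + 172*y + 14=140*s^2 - 420*s + 128*y^3 + y^2*(544 - 192*s) + y*(40*s^2 - 792*s + 336)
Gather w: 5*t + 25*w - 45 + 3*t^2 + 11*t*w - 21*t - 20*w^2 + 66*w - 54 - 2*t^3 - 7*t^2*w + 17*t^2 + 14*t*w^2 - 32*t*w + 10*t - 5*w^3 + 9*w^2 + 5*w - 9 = -2*t^3 + 20*t^2 - 6*t - 5*w^3 + w^2*(14*t - 11) + w*(-7*t^2 - 21*t + 96) - 108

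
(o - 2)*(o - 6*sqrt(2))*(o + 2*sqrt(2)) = o^3 - 4*sqrt(2)*o^2 - 2*o^2 - 24*o + 8*sqrt(2)*o + 48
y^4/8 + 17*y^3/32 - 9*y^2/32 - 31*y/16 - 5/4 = (y/4 + 1)*(y/2 + 1/2)*(y - 2)*(y + 5/4)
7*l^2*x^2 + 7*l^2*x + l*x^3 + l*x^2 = x*(7*l + x)*(l*x + l)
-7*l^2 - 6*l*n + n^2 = (-7*l + n)*(l + n)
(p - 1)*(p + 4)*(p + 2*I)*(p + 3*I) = p^4 + 3*p^3 + 5*I*p^3 - 10*p^2 + 15*I*p^2 - 18*p - 20*I*p + 24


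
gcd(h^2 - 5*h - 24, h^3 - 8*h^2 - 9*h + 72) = h^2 - 5*h - 24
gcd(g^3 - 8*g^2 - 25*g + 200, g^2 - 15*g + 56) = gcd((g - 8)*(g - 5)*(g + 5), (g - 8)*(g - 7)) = g - 8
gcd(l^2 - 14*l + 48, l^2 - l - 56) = l - 8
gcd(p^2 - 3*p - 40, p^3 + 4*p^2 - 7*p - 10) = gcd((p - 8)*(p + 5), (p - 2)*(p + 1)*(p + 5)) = p + 5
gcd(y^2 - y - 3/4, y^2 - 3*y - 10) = 1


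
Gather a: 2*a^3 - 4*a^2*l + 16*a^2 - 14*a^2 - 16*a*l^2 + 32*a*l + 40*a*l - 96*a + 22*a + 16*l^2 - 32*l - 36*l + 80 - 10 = 2*a^3 + a^2*(2 - 4*l) + a*(-16*l^2 + 72*l - 74) + 16*l^2 - 68*l + 70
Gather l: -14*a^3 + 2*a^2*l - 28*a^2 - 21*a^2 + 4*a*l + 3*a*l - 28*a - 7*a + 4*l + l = -14*a^3 - 49*a^2 - 35*a + l*(2*a^2 + 7*a + 5)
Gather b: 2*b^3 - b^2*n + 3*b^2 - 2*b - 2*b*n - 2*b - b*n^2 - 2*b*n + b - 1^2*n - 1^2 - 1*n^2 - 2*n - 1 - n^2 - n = 2*b^3 + b^2*(3 - n) + b*(-n^2 - 4*n - 3) - 2*n^2 - 4*n - 2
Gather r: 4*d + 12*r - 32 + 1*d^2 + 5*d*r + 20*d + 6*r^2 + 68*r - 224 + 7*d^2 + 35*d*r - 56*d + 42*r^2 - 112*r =8*d^2 - 32*d + 48*r^2 + r*(40*d - 32) - 256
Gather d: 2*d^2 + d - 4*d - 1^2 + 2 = 2*d^2 - 3*d + 1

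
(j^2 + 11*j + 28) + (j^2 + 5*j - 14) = 2*j^2 + 16*j + 14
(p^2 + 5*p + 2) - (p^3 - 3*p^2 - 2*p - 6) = -p^3 + 4*p^2 + 7*p + 8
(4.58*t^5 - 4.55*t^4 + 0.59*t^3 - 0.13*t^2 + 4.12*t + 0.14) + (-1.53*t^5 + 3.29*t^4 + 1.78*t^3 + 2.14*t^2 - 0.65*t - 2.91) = 3.05*t^5 - 1.26*t^4 + 2.37*t^3 + 2.01*t^2 + 3.47*t - 2.77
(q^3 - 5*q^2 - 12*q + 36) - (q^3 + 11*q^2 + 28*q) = -16*q^2 - 40*q + 36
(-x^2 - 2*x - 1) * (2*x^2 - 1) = -2*x^4 - 4*x^3 - x^2 + 2*x + 1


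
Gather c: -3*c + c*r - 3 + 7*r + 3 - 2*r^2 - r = c*(r - 3) - 2*r^2 + 6*r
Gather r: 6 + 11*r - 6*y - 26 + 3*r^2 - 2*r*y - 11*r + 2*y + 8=3*r^2 - 2*r*y - 4*y - 12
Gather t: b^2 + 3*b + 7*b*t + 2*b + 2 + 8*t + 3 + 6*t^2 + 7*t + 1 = b^2 + 5*b + 6*t^2 + t*(7*b + 15) + 6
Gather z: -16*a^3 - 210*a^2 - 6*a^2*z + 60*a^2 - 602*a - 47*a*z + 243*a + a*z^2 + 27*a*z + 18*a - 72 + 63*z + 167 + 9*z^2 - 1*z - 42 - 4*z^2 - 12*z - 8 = -16*a^3 - 150*a^2 - 341*a + z^2*(a + 5) + z*(-6*a^2 - 20*a + 50) + 45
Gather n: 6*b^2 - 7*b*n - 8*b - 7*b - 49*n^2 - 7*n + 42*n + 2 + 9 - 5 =6*b^2 - 15*b - 49*n^2 + n*(35 - 7*b) + 6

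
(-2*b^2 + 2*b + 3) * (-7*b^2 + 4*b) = 14*b^4 - 22*b^3 - 13*b^2 + 12*b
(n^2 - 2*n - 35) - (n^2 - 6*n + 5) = 4*n - 40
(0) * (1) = 0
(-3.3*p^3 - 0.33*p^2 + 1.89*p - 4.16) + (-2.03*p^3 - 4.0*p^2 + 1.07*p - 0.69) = -5.33*p^3 - 4.33*p^2 + 2.96*p - 4.85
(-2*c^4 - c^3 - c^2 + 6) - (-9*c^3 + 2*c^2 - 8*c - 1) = -2*c^4 + 8*c^3 - 3*c^2 + 8*c + 7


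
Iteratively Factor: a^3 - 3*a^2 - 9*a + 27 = (a + 3)*(a^2 - 6*a + 9) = (a - 3)*(a + 3)*(a - 3)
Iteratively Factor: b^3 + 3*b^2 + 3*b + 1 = (b + 1)*(b^2 + 2*b + 1) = (b + 1)^2*(b + 1)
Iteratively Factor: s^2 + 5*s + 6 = (s + 3)*(s + 2)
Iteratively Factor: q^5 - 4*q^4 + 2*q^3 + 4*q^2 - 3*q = (q - 1)*(q^4 - 3*q^3 - q^2 + 3*q) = q*(q - 1)*(q^3 - 3*q^2 - q + 3) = q*(q - 1)*(q + 1)*(q^2 - 4*q + 3) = q*(q - 3)*(q - 1)*(q + 1)*(q - 1)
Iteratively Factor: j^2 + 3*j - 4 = (j - 1)*(j + 4)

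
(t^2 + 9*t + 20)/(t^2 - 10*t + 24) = (t^2 + 9*t + 20)/(t^2 - 10*t + 24)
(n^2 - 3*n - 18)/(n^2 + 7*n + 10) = (n^2 - 3*n - 18)/(n^2 + 7*n + 10)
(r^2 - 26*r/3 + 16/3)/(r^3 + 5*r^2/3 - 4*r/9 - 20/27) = 9*(r - 8)/(9*r^2 + 21*r + 10)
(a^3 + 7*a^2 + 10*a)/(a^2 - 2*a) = (a^2 + 7*a + 10)/(a - 2)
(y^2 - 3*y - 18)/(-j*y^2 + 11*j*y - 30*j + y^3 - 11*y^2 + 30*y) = (y + 3)/(-j*y + 5*j + y^2 - 5*y)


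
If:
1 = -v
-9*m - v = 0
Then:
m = 1/9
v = -1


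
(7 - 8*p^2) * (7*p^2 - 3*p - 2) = -56*p^4 + 24*p^3 + 65*p^2 - 21*p - 14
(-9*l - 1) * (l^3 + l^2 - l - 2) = -9*l^4 - 10*l^3 + 8*l^2 + 19*l + 2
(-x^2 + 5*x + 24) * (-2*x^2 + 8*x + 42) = 2*x^4 - 18*x^3 - 50*x^2 + 402*x + 1008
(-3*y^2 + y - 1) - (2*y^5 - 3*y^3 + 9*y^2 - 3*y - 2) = -2*y^5 + 3*y^3 - 12*y^2 + 4*y + 1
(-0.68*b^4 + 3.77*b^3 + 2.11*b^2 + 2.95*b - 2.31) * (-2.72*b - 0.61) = 1.8496*b^5 - 9.8396*b^4 - 8.0389*b^3 - 9.3111*b^2 + 4.4837*b + 1.4091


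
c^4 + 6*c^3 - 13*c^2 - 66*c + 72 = (c - 3)*(c - 1)*(c + 4)*(c + 6)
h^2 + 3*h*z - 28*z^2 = (h - 4*z)*(h + 7*z)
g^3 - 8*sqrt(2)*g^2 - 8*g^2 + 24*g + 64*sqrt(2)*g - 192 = (g - 8)*(g - 6*sqrt(2))*(g - 2*sqrt(2))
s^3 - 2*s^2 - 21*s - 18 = (s - 6)*(s + 1)*(s + 3)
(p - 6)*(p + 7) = p^2 + p - 42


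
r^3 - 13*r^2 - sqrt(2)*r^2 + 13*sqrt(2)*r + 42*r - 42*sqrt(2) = (r - 7)*(r - 6)*(r - sqrt(2))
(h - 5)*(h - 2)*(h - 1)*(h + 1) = h^4 - 7*h^3 + 9*h^2 + 7*h - 10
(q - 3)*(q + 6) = q^2 + 3*q - 18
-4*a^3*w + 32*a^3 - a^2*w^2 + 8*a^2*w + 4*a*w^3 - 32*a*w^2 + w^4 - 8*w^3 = (-a + w)*(a + w)*(4*a + w)*(w - 8)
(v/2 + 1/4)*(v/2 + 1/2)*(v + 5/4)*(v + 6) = v^4/4 + 35*v^3/16 + 151*v^2/32 + 119*v/32 + 15/16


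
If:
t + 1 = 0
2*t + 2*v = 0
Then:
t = -1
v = 1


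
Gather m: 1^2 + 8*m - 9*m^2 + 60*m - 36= -9*m^2 + 68*m - 35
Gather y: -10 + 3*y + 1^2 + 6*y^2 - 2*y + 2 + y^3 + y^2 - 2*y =y^3 + 7*y^2 - y - 7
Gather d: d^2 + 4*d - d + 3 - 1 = d^2 + 3*d + 2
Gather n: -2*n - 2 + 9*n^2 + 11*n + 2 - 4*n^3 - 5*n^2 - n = -4*n^3 + 4*n^2 + 8*n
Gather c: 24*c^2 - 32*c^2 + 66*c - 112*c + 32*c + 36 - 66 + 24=-8*c^2 - 14*c - 6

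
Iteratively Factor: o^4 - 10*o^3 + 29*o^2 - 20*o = (o - 1)*(o^3 - 9*o^2 + 20*o) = (o - 5)*(o - 1)*(o^2 - 4*o) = (o - 5)*(o - 4)*(o - 1)*(o)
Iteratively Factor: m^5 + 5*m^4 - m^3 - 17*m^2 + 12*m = (m - 1)*(m^4 + 6*m^3 + 5*m^2 - 12*m) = (m - 1)^2*(m^3 + 7*m^2 + 12*m) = (m - 1)^2*(m + 3)*(m^2 + 4*m) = (m - 1)^2*(m + 3)*(m + 4)*(m)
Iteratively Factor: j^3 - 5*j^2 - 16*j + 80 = (j - 4)*(j^2 - j - 20) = (j - 5)*(j - 4)*(j + 4)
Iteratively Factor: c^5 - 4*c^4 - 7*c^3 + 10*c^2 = (c)*(c^4 - 4*c^3 - 7*c^2 + 10*c) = c*(c - 5)*(c^3 + c^2 - 2*c) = c^2*(c - 5)*(c^2 + c - 2) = c^2*(c - 5)*(c + 2)*(c - 1)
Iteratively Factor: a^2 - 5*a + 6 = (a - 3)*(a - 2)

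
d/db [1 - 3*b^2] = -6*b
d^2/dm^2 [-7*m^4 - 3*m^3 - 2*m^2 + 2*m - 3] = -84*m^2 - 18*m - 4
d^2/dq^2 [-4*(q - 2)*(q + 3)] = -8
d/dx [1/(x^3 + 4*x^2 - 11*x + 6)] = (-3*x^2 - 8*x + 11)/(x^3 + 4*x^2 - 11*x + 6)^2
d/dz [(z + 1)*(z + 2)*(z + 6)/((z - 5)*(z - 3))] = (z^4 - 16*z^3 - 47*z^2 + 246*z + 396)/(z^4 - 16*z^3 + 94*z^2 - 240*z + 225)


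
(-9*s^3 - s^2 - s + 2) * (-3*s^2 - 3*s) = 27*s^5 + 30*s^4 + 6*s^3 - 3*s^2 - 6*s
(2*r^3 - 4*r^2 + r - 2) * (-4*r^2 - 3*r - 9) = -8*r^5 + 10*r^4 - 10*r^3 + 41*r^2 - 3*r + 18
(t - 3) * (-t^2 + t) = -t^3 + 4*t^2 - 3*t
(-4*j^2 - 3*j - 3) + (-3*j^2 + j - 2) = -7*j^2 - 2*j - 5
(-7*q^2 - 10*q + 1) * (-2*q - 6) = 14*q^3 + 62*q^2 + 58*q - 6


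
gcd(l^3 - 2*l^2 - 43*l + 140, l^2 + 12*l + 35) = l + 7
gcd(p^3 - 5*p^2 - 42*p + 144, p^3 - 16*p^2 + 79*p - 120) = p^2 - 11*p + 24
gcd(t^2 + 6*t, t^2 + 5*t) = t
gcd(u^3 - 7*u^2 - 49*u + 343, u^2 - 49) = u^2 - 49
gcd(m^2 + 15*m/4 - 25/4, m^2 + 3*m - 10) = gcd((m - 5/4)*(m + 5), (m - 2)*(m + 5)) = m + 5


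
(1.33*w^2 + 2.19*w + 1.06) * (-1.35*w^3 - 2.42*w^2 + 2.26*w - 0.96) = -1.7955*w^5 - 6.1751*w^4 - 3.725*w^3 + 1.1074*w^2 + 0.2932*w - 1.0176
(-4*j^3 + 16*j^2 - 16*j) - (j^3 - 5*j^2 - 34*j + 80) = -5*j^3 + 21*j^2 + 18*j - 80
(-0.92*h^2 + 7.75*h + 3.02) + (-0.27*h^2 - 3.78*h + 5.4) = -1.19*h^2 + 3.97*h + 8.42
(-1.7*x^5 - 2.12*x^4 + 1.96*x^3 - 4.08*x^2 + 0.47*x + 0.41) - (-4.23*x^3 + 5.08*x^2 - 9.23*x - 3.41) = -1.7*x^5 - 2.12*x^4 + 6.19*x^3 - 9.16*x^2 + 9.7*x + 3.82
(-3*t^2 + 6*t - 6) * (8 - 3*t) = 9*t^3 - 42*t^2 + 66*t - 48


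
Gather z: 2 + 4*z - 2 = 4*z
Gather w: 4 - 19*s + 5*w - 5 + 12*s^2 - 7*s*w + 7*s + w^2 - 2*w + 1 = 12*s^2 - 12*s + w^2 + w*(3 - 7*s)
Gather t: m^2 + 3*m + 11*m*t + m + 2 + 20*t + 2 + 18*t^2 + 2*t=m^2 + 4*m + 18*t^2 + t*(11*m + 22) + 4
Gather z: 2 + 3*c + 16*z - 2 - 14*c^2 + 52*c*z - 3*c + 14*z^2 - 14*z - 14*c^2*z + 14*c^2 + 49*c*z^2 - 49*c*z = z^2*(49*c + 14) + z*(-14*c^2 + 3*c + 2)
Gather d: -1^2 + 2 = 1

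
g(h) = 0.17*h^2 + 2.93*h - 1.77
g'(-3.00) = 1.91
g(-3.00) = -9.03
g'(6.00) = 4.97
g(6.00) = 21.93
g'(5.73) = 4.88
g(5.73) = 20.60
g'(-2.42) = 2.11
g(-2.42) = -7.87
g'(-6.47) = 0.73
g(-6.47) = -13.61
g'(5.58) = 4.83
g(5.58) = 19.87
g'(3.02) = 3.96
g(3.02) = 8.63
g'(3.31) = 4.06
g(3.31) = 9.79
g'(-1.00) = 2.59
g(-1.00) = -4.53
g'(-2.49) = 2.08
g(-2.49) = -8.01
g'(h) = 0.34*h + 2.93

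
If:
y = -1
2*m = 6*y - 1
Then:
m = -7/2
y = -1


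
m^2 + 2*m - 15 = (m - 3)*(m + 5)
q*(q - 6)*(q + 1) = q^3 - 5*q^2 - 6*q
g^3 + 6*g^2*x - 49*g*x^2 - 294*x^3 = (g - 7*x)*(g + 6*x)*(g + 7*x)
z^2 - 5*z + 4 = (z - 4)*(z - 1)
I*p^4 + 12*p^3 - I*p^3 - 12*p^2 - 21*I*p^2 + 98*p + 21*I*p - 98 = (p - 7*I)^2*(p + 2*I)*(I*p - I)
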